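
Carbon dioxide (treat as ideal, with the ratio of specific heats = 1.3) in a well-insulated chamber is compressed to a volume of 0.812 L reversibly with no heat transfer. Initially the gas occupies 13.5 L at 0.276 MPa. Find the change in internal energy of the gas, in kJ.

ΔU ≈ 16.4 kJ

P₂ = P₁(V₁/V₂)^γ = 0.276×(13.5/0.812)^(1.3) = 10.66 MPa.
For a reversible adiabat, W_by_gas = (P₁V₁ − P₂V₂)/(γ−1).
W_by = (276000×0.0135 − 1.066×10^7×0.000812) / (0.3) = -16440 J.
Q = 0 ⇒ ΔU = −W_by = 16440 J.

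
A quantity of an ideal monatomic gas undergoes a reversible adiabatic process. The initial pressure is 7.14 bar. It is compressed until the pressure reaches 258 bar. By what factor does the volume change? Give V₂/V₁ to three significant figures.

V₂/V₁ ≈ 0.116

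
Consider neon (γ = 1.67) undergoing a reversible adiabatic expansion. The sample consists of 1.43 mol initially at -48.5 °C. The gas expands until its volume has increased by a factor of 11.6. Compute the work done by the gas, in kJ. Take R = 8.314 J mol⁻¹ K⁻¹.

Adiabatic: T₁V₁^(γ−1) = T₂V₂^(γ−1) ⇒ T₂ = T₁ (V₁/V₂)^(γ−1).
T₁ = -48.5 °C = 224.6 K.
T₂ = 224.6 × (1/11.6)^(0.67) = 43.48 K.
Q = 0, so ΔU = W_on_gas = nCᵥΔT with Cᵥ = R/(γ−1) = 12.41 J/(mol·K).
ΔU = 1.43 × 12.41 × (43.48 − 224.6) = -3215 J.
Work done by the gas = −ΔU = 3215 J.

W ≈ 3.21 kJ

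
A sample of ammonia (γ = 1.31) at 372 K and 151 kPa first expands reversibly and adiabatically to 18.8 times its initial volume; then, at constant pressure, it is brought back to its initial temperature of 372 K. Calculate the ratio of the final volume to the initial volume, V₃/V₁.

V₃/V₁ ≈ 46.7

Adiabatic step: V₂/V₁ = 18.8; T₂ = T₁·(1/18.8)^(0.31) = 149.8 K.
Isobaric step: V₃/V₂ = T₃/T₂ = 372/149.8.
V₃/V₁ = (V₂/V₁)(V₃/V₂) = 18.8 × (372/149.8) = 46.68.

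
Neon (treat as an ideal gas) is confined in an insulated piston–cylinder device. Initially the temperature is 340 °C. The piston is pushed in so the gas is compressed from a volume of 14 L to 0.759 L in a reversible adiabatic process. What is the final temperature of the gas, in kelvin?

Adiabatic: T₁V₁^(γ−1) = T₂V₂^(γ−1) ⇒ T₂ = T₁ (V₁/V₂)^(γ−1).
For a monatomic ideal gas γ = 5/3, so γ−1 = 2/3.
T₁ = 340 °C = 613.1 K.
T₂ = 613.1 × (14/0.759)^(2/3) = 4280 K.

T₂ ≈ 4280 K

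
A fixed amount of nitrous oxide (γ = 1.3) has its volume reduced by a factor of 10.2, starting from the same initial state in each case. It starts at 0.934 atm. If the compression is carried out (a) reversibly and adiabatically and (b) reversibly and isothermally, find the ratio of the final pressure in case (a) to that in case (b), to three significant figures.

P_adiabatic / P_isothermal ≈ 2.01

Isothermal: P_b = P₁(V₁/V₂) = 0.934×10.2.
Adiabatic: P_a = P₁(V₁/V₂)^γ = 0.934×10.2^(1.3).
P_a/P_b = (V₁/V₂)^(γ−1) = 10.2^(0.3) = 2.007.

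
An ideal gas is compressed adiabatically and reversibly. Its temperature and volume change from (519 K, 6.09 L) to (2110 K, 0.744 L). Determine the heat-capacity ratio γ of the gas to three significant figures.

γ ≈ 1.67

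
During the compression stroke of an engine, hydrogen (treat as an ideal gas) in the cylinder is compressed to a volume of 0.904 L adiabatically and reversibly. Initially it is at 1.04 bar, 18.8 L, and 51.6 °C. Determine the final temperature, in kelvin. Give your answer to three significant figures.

T₂ ≈ 1090 K

For a reversible adiabat TV^(γ−1) is constant, so T₂ = T₁ (V₁/V₂)^(γ−1).
γ = 7/5 for a diatomic ideal gas.
T₁ = 51.6 °C = 324.8 K.
T₂ = 324.8 × (18.8/0.904)^(2/5) = 1093 K.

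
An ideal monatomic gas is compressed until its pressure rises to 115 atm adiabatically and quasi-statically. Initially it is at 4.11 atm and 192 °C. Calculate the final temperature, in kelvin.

T₂ ≈ 1760 K

Adiabatic: T₂/T₁ = (P₂/P₁)^((γ−1)/γ).
For a monatomic ideal gas γ = 5/3, so (γ−1)/γ = 2/5.
T₁ = 192 °C = 465.1 K.
T₂ = 465.1 × (115/4.11)^(2/5) = 1763 K.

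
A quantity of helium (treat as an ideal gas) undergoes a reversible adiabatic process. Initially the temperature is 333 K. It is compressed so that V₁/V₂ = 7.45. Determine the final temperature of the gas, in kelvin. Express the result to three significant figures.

T₂ ≈ 1270 K

For a reversible adiabat TV^(γ−1) is constant, so T₂ = T₁ (V₁/V₂)^(γ−1).
For a monatomic ideal gas γ = 5/3, so γ−1 = 2/3.
T₂ = 333 × 7.45^(2/3) = 1270 K.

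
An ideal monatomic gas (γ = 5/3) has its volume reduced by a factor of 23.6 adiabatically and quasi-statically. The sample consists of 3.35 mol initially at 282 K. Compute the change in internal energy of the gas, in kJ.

Adiabatic: T₁V₁^(γ−1) = T₂V₂^(γ−1) ⇒ T₂ = T₁ (V₁/V₂)^(γ−1).
T₂ = 282 × 23.6^(2/3) = 2320 K.
Q = 0, so ΔU = W_on_gas = nCᵥΔT with Cᵥ = R/(γ−1) = 12.47 J/(mol·K).
ΔU = 3.35 × 12.47 × (2320 − 282) = 85150 J.

ΔU ≈ 85.2 kJ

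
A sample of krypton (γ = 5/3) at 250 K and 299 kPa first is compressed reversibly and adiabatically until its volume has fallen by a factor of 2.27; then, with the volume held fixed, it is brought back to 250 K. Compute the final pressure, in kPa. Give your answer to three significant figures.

Adiabatic step (PV^γ = const): P₂ = 299×2.27^(5/3) = 1172 kPa; T₂ = 250×2.27^(2/3) = 431.8 K.
Isochoric: P₃ = P₂(T₃/T₂) = 1172 × (250/431.8) = 678.7 kPa.

P₃ ≈ 679 kPa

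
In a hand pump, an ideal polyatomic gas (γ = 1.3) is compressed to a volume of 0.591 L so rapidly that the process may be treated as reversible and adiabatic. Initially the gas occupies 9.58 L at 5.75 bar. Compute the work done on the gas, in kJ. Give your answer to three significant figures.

W ≈ 24.0 kJ

P₂ = P₁(V₁/V₂)^γ = 5.75×(9.58/0.591)^(1.3) = 215 bar.
For a reversible adiabat, W_by_gas = (P₁V₁ − P₂V₂)/(γ−1).
W_by = (575000×0.00958 − 2.15×10^7×0.000591) / (0.3) = -23990 J.
W_on_gas = −W_by = 23990 J.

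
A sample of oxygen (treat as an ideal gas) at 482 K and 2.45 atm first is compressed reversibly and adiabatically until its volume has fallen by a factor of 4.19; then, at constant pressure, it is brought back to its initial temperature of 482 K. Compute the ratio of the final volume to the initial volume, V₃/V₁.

V₃/V₁ ≈ 0.135

For a diatomic ideal gas γ = 7/5.
Adiabatic step: V₂/V₁ = 0.2387; T₂ = T₁·4.19^(2/5) = 854.9 K.
Isobaric step: V₃/V₂ = T₃/T₂ = 482/854.9.
V₃/V₁ = (V₂/V₁)(V₃/V₂) = 0.2387 × (482/854.9) = 0.1346.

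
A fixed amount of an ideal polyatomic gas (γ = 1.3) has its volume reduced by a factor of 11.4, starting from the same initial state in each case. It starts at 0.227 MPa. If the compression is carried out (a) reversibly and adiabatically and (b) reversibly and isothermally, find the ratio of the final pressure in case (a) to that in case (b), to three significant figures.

P_adiabatic / P_isothermal ≈ 2.08

Isothermal: P_b = P₁(V₁/V₂) = 0.227×11.4.
Adiabatic: P_a = P₁(V₁/V₂)^γ = 0.227×11.4^(1.3).
P_a/P_b = (V₁/V₂)^(γ−1) = 11.4^(0.3) = 2.075.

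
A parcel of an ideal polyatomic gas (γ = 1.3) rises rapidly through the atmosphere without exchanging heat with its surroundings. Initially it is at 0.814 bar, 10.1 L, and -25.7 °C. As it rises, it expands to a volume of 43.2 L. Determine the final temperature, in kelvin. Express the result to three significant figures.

For a reversible adiabat TV^(γ−1) is constant, so T₂ = T₁ (V₁/V₂)^(γ−1).
T₁ = -25.7 °C = 247.4 K.
T₂ = 247.4 × (10.1/43.2)^(0.3) = 160 K.

T₂ ≈ 160 K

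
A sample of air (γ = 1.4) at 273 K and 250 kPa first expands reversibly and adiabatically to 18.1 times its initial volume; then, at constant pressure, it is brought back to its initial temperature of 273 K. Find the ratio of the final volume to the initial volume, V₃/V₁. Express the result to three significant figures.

Adiabatic step: V₂/V₁ = 18.1; T₂ = T₁·(1/18.1)^(0.4) = 85.72 K.
Isobaric step: V₃/V₂ = T₃/T₂ = 273/85.72.
V₃/V₁ = (V₂/V₁)(V₃/V₂) = 18.1 × (273/85.72) = 57.64.

V₃/V₁ ≈ 57.6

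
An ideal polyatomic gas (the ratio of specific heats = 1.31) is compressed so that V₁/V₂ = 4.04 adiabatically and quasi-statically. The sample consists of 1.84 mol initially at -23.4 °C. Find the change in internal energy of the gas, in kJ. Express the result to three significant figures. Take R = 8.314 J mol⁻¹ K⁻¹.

For a reversible adiabat TV^(γ−1) is constant, so T₂ = T₁ (V₁/V₂)^(γ−1).
T₁ = -23.4 °C = 249.7 K.
T₂ = 249.7 × 4.04^(0.31) = 385 K.
Q = 0, so ΔU = W_on_gas = nCᵥΔT with Cᵥ = R/(γ−1) = 26.82 J/(mol·K).
ΔU = 1.84 × 26.82 × (385 − 249.7) = 6675 J.

ΔU ≈ 6.68 kJ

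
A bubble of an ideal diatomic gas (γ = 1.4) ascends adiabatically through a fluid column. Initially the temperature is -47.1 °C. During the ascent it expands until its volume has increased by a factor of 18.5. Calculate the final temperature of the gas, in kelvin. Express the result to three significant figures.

T₂ ≈ 70.4 K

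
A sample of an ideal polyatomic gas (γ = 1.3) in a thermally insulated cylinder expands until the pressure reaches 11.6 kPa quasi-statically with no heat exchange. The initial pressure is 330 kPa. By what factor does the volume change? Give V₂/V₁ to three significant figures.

V₂/V₁ ≈ 13.1

From PV^γ = const, V₂/V₁ = (P₁/P₂)^(1/γ).
V₂/V₁ = (330/11.6)^(0.769) = 13.14.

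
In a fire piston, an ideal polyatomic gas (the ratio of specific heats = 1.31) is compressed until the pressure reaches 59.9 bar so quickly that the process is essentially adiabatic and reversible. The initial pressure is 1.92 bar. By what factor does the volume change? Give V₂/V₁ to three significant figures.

V₂/V₁ ≈ 0.0724

From PV^γ = const, V₂/V₁ = (P₁/P₂)^(1/γ).
V₂/V₁ = (1.92/59.9)^(0.763) = 0.07235.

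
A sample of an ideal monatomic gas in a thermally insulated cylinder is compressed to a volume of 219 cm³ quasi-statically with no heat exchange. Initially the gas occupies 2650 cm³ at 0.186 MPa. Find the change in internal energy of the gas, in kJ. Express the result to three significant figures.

ΔU ≈ 3.16 kJ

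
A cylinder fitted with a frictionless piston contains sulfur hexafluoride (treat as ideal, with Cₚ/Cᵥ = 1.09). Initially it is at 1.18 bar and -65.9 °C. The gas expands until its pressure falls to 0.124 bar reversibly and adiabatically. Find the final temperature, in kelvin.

T₂ ≈ 172 K

Adiabatic: T₂/T₁ = (P₂/P₁)^((γ−1)/γ).
T₁ = -65.9 °C = 207.2 K.
T₂ = 207.2 × (0.124/1.18)^(0.0826) = 172.1 K.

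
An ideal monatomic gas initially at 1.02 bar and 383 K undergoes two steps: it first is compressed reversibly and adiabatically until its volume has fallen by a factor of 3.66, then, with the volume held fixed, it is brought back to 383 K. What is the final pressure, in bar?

P₃ ≈ 3.73 bar

For a monatomic ideal gas γ = 5/3.
Adiabatic step (PV^γ = const): P₂ = 1.02×3.66^(5/3) = 8.866 bar; T₂ = 383×3.66^(2/3) = 909.6 K.
Isochoric: P₃ = P₂(T₃/T₂) = 8.866 × (383/909.6) = 3.733 bar.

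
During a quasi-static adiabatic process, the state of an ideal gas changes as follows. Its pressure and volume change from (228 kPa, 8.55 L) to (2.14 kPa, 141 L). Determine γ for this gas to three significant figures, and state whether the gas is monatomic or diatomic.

γ ≈ 1.67; monatomic

PV^γ = const ⇒ γ = ln(P₂/P₁) / ln(V₁/V₂).
γ = ln(2.14/228) / ln(8.55/141) = 1.666.
γ ≈ 1.67 is close to 5/3, so the gas is monatomic.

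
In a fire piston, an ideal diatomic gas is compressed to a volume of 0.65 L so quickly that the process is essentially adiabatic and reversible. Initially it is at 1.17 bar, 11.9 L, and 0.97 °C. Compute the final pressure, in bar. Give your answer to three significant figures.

Adiabatic: P₁V₁^γ = P₂V₂^γ ⇒ P₂ = P₁ (V₁/V₂)^γ.
γ = 7/5 for a diatomic ideal gas.
P₂ = 1.17 × (11.9/0.65)^(7/5) = 68.53 bar.

P₂ ≈ 68.5 bar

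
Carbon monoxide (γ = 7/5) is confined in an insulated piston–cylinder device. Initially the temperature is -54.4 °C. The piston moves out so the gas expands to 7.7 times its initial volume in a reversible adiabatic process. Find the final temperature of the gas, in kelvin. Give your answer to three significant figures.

T₂ ≈ 96.7 K

Adiabatic: T₁V₁^(γ−1) = T₂V₂^(γ−1) ⇒ T₂ = T₁ (V₁/V₂)^(γ−1).
T₁ = -54.4 °C = 218.7 K.
T₂ = 218.7 × (1/7.7)^(2/5) = 96.68 K.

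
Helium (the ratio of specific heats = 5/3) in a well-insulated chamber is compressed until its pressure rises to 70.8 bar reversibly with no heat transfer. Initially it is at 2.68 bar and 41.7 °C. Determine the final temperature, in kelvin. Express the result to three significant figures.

T₂ ≈ 1170 K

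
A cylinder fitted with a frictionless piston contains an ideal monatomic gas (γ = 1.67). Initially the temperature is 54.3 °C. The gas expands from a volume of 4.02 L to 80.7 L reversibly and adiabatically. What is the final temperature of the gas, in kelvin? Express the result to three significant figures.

Adiabatic: T₁V₁^(γ−1) = T₂V₂^(γ−1) ⇒ T₂ = T₁ (V₁/V₂)^(γ−1).
T₁ = 54.3 °C = 327.4 K.
T₂ = 327.4 × (4.02/80.7)^(0.67) = 43.89 K.

T₂ ≈ 43.9 K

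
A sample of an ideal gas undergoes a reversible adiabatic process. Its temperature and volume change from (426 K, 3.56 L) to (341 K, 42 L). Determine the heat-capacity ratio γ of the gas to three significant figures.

TV^(γ−1) = const ⇒ γ − 1 = ln(T₂/T₁) / ln(V₁/V₂).
γ = 1 + ln(341/426) / ln(3.56/42) = 1.09.

γ ≈ 1.09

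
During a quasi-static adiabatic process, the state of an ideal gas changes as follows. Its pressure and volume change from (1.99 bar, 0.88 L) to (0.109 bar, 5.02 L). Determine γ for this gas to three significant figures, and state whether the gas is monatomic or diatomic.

PV^γ = const ⇒ γ = ln(P₂/P₁) / ln(V₁/V₂).
γ = ln(0.109/1.99) / ln(0.88/5.02) = 1.668.
γ ≈ 1.67 is close to 5/3, so the gas is monatomic.

γ ≈ 1.67; monatomic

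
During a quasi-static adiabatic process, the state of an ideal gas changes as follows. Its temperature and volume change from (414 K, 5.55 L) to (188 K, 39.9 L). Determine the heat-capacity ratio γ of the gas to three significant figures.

TV^(γ−1) = const ⇒ γ − 1 = ln(T₂/T₁) / ln(V₁/V₂).
γ = 1 + ln(188/414) / ln(5.55/39.9) = 1.4.

γ ≈ 1.40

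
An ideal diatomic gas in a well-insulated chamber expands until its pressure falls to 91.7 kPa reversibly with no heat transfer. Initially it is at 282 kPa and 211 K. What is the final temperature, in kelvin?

T₂ ≈ 153 K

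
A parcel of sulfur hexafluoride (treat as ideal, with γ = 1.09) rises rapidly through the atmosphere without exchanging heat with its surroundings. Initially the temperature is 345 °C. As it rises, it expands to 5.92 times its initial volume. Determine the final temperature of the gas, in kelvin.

T₂ ≈ 527 K

Adiabatic: T₁V₁^(γ−1) = T₂V₂^(γ−1) ⇒ T₂ = T₁ (V₁/V₂)^(γ−1).
T₁ = 345 °C = 618.1 K.
T₂ = 618.1 × (1/5.92)^(0.09) = 526.7 K.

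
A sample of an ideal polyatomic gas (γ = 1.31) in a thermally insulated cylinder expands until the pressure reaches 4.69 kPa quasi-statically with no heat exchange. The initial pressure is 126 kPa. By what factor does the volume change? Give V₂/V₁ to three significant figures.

From PV^γ = const, V₂/V₁ = (P₁/P₂)^(1/γ).
V₂/V₁ = (126/4.69)^(0.763) = 12.33.

V₂/V₁ ≈ 12.3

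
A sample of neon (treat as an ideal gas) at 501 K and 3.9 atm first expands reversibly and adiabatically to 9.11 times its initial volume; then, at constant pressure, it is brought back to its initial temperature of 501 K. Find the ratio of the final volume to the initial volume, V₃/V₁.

V₃/V₁ ≈ 39.7

For a monatomic ideal gas γ = 5/3.
Adiabatic step: V₂/V₁ = 9.11; T₂ = T₁·(1/9.11)^(2/3) = 114.9 K.
Isobaric step: V₃/V₂ = T₃/T₂ = 501/114.9.
V₃/V₁ = (V₂/V₁)(V₃/V₂) = 9.11 × (501/114.9) = 39.74.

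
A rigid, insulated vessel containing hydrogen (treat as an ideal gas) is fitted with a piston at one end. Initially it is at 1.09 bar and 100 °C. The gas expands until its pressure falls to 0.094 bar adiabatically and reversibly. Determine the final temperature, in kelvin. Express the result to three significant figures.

Along an adiabat T P^((1−γ)/γ) is constant, so T₂ = T₁ (P₂/P₁)^((γ−1)/γ).
For a diatomic ideal gas γ = 7/5, so (γ−1)/γ = 2/7.
T₁ = 100 °C = 373.1 K.
T₂ = 373.1 × (0.094/1.09)^(2/7) = 185.3 K.

T₂ ≈ 185 K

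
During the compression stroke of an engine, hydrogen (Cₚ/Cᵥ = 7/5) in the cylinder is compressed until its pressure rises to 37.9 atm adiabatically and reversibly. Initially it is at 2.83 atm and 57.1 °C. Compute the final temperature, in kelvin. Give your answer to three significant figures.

Adiabatic: T₂/T₁ = (P₂/P₁)^((γ−1)/γ).
T₁ = 57.1 °C = 330.2 K.
T₂ = 330.2 × (37.9/2.83)^(2/7) = 693.1 K.

T₂ ≈ 693 K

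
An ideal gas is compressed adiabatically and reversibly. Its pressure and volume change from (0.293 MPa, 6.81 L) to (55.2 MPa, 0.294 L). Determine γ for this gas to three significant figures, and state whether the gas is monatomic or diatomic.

PV^γ = const ⇒ γ = ln(P₂/P₁) / ln(V₁/V₂).
γ = ln(55.2/0.293) / ln(6.81/0.294) = 1.667.
γ ≈ 1.67 is close to 5/3, so the gas is monatomic.

γ ≈ 1.67; monatomic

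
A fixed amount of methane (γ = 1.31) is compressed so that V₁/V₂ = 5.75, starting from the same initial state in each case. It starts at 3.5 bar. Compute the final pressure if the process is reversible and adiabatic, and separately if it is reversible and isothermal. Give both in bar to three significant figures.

Isothermal: P₂ = P₁(V₁/V₂) = 3.5×5.75 = 20.12 bar.
Adiabatic: P₂ = P₁(V₁/V₂)^γ = 3.5×5.75^(1.31) = 34.61 bar.

adiabatic: 34.6 bar; isothermal: 20.1 bar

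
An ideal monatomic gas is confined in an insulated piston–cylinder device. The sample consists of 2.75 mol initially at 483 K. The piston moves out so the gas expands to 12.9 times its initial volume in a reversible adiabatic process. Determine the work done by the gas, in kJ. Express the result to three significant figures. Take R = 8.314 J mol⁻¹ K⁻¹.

W ≈ 13.6 kJ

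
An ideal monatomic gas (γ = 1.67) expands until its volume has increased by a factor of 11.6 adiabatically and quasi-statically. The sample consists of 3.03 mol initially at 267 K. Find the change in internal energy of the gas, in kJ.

ΔU ≈ -8.10 kJ

For a reversible adiabat TV^(γ−1) is constant, so T₂ = T₁ (V₁/V₂)^(γ−1).
T₂ = 267 × (1/11.6)^(0.67) = 51.68 K.
Q = 0, so ΔU = W_on_gas = nCᵥΔT with Cᵥ = R/(γ−1) = 12.41 J/(mol·K).
ΔU = 3.03 × 12.41 × (51.68 − 267) = -8096 J.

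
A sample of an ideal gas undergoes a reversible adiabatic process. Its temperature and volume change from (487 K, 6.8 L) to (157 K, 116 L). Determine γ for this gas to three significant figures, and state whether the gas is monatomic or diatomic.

γ ≈ 1.40; diatomic

TV^(γ−1) = const ⇒ γ − 1 = ln(T₂/T₁) / ln(V₁/V₂).
γ = 1 + ln(157/487) / ln(6.8/116) = 1.399.
γ ≈ 1.40 is close to 7/5, so the gas is diatomic.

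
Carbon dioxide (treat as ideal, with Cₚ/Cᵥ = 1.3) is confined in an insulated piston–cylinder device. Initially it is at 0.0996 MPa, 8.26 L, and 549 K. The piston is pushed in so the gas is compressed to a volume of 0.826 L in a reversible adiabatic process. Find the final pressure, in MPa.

Since PV^γ is constant along a reversible adiabat, P₂ = P₁ (V₁/V₂)^γ.
P₂ = 0.0996 × (8.26/0.826)^(1.3) = 1.987 MPa.

P₂ ≈ 1.99 MPa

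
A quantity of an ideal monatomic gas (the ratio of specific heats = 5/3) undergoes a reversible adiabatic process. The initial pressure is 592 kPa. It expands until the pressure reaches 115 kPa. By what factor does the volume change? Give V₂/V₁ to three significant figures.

V₂/V₁ ≈ 2.67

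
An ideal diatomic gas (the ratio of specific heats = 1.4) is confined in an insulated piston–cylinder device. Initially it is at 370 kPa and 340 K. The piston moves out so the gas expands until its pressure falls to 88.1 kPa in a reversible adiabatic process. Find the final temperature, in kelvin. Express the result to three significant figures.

Adiabatic: T₂/T₁ = (P₂/P₁)^((γ−1)/γ).
T₂ = 340 × (88.1/370)^(0.286) = 225.6 K.

T₂ ≈ 226 K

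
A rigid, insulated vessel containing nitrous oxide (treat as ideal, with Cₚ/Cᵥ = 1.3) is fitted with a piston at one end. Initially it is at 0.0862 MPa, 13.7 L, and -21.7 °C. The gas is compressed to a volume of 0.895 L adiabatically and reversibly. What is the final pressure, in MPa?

Since PV^γ is constant along a reversible adiabat, P₂ = P₁ (V₁/V₂)^γ.
P₂ = 0.0862 × (13.7/0.895)^(1.3) = 2.991 MPa.

P₂ ≈ 2.99 MPa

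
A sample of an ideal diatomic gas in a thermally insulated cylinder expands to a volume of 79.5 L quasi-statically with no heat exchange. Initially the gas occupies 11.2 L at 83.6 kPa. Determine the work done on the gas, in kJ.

γ = 7/5 for a diatomic ideal gas.
P₂ = P₁(V₁/V₂)^γ = 83.6×(11.2/79.5)^(7/5) = 5.378 kPa.
For a reversible adiabat, W_by_gas = (P₁V₁ − P₂V₂)/(γ−1).
W_by = (83600×0.0112 − 5378×0.0795) / (2/5) = 1272 J.
W_on_gas = −W_by = -1272 J.

W ≈ -1.27 kJ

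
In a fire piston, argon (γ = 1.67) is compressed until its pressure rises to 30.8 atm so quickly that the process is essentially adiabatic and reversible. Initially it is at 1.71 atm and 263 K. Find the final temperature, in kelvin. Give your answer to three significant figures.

Adiabatic: T₂/T₁ = (P₂/P₁)^((γ−1)/γ).
T₂ = 263 × (30.8/1.71)^(0.401) = 838.8 K.

T₂ ≈ 839 K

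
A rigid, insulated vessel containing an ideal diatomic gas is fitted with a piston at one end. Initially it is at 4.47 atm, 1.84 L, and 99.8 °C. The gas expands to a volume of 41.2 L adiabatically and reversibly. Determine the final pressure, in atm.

P₂ ≈ 0.0576 atm

Adiabatic: P₁V₁^γ = P₂V₂^γ ⇒ P₂ = P₁ (V₁/V₂)^γ.
γ = 7/5 for a diatomic ideal gas.
P₂ = 4.47 × (1.84/41.2)^(7/5) = 0.05757 atm.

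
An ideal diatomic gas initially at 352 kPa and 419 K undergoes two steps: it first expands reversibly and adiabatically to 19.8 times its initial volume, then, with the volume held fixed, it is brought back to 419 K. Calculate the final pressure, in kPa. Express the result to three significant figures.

For a diatomic ideal gas γ = 7/5.
Adiabatic step (PV^γ = const): P₂ = 352×(1/19.8)^(7/5) = 5.385 kPa; T₂ = 419×(1/19.8)^(2/5) = 126.9 K.
Isochoric: P₃ = P₂(T₃/T₂) = 5.385 × (419/126.9) = 17.78 kPa.

P₃ ≈ 17.8 kPa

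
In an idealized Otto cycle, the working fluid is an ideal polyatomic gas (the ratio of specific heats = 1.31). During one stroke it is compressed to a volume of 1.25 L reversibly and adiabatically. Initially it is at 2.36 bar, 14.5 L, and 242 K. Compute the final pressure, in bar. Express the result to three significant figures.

P₂ ≈ 58.5 bar

Adiabatic: P₁V₁^γ = P₂V₂^γ ⇒ P₂ = P₁ (V₁/V₂)^γ.
P₂ = 2.36 × (14.5/1.25)^(1.31) = 58.53 bar.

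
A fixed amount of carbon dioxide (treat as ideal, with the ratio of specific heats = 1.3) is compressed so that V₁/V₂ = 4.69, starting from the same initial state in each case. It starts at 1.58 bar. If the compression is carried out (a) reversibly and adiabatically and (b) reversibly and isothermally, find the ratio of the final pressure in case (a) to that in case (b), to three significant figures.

Isothermal: P_b = P₁(V₁/V₂) = 1.58×4.69.
Adiabatic: P_a = P₁(V₁/V₂)^γ = 1.58×4.69^(1.3).
P_a/P_b = (V₁/V₂)^(γ−1) = 4.69^(0.3) = 1.59.

P_adiabatic / P_isothermal ≈ 1.59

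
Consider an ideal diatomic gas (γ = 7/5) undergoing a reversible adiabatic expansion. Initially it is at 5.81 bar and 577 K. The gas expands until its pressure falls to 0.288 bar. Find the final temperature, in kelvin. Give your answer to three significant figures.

T₂ ≈ 245 K

Adiabatic: T₂/T₁ = (P₂/P₁)^((γ−1)/γ).
T₂ = 577 × (0.288/5.81)^(2/7) = 244.6 K.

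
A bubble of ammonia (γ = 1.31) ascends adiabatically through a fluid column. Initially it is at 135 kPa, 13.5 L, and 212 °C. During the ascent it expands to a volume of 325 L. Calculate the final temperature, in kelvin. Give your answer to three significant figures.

T₂ ≈ 181 K

For a reversible adiabat TV^(γ−1) is constant, so T₂ = T₁ (V₁/V₂)^(γ−1).
T₁ = 212 °C = 485.1 K.
T₂ = 485.1 × (13.5/325)^(0.31) = 181 K.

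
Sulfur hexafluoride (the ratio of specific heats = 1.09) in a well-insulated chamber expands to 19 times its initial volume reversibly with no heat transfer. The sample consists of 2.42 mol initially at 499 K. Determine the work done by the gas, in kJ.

W ≈ 26.0 kJ

Adiabatic: T₁V₁^(γ−1) = T₂V₂^(γ−1) ⇒ T₂ = T₁ (V₁/V₂)^(γ−1).
T₂ = 499 × (1/19)^(0.09) = 382.8 K.
Q = 0, so ΔU = W_on_gas = nCᵥΔT with Cᵥ = R/(γ−1) = 92.38 J/(mol·K).
ΔU = 2.42 × 92.38 × (382.8 − 499) = -25970 J.
Work done by the gas = −ΔU = 25970 J.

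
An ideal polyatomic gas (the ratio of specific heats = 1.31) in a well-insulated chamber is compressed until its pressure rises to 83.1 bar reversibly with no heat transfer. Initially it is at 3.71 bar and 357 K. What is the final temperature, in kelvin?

Along an adiabat T P^((1−γ)/γ) is constant, so T₂ = T₁ (P₂/P₁)^((γ−1)/γ).
T₂ = 357 × (83.1/3.71)^(0.237) = 745.1 K.

T₂ ≈ 745 K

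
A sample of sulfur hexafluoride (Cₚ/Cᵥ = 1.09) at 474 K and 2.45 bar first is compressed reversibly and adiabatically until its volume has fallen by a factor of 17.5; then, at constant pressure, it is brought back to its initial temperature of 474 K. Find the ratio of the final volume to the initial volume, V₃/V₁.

Adiabatic step: V₂/V₁ = 0.05714; T₂ = T₁·17.5^(0.09) = 613.3 K.
Isobaric step: V₃/V₂ = T₃/T₂ = 474/613.3.
V₃/V₁ = (V₂/V₁)(V₃/V₂) = 0.05714 × (474/613.3) = 0.04417.

V₃/V₁ ≈ 0.0442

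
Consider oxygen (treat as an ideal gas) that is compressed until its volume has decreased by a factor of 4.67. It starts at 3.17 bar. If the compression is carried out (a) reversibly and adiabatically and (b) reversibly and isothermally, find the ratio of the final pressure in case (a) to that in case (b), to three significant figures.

P_adiabatic / P_isothermal ≈ 1.85

For a diatomic ideal gas γ = 7/5.
Isothermal: P_b = P₁(V₁/V₂) = 3.17×4.67.
Adiabatic: P_a = P₁(V₁/V₂)^γ = 3.17×4.67^(7/5).
P_a/P_b = (V₁/V₂)^(γ−1) = 4.67^(2/5) = 1.852.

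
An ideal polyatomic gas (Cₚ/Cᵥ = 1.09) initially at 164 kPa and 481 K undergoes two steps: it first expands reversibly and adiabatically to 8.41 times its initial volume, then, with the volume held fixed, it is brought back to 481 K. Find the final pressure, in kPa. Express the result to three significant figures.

P₃ ≈ 19.5 kPa

Adiabatic step (PV^γ = const): P₂ = 164×(1/8.41)^(1.09) = 16.1 kPa; T₂ = 481×(1/8.41)^(0.09) = 397.1 K.
Isochoric: P₃ = P₂(T₃/T₂) = 16.1 × (481/397.1) = 19.5 kPa.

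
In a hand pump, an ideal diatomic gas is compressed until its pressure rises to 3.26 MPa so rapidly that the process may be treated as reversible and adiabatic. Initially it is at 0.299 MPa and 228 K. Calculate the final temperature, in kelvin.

T₂ ≈ 451 K

Along an adiabat T P^((1−γ)/γ) is constant, so T₂ = T₁ (P₂/P₁)^((γ−1)/γ).
For a diatomic ideal gas γ = 7/5, so (γ−1)/γ = 2/7.
T₂ = 228 × (3.26/0.299)^(2/7) = 451.2 K.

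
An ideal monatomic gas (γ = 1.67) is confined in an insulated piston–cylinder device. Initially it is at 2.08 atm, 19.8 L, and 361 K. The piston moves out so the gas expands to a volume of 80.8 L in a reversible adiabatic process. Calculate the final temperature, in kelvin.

T₂ ≈ 141 K

Adiabatic: T₁V₁^(γ−1) = T₂V₂^(γ−1) ⇒ T₂ = T₁ (V₁/V₂)^(γ−1).
T₂ = 361 × (19.8/80.8)^(0.67) = 140.7 K.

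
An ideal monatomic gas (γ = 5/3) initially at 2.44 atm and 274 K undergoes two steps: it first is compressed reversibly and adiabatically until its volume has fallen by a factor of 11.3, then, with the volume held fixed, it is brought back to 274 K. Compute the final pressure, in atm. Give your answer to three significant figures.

P₃ ≈ 27.6 atm

Adiabatic step (PV^γ = const): P₂ = 2.44×11.3^(5/3) = 138.8 atm; T₂ = 274×11.3^(2/3) = 1380 K.
Isochoric: P₃ = P₂(T₃/T₂) = 138.8 × (274/1380) = 27.57 atm.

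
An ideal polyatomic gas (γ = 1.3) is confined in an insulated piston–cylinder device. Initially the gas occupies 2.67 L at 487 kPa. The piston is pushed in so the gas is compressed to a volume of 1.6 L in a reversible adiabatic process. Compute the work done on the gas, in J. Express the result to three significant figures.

W ≈ 720 J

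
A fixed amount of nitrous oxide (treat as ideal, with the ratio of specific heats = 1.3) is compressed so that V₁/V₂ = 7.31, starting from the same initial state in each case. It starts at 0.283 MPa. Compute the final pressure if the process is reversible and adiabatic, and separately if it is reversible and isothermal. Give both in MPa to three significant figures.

Isothermal: P₂ = P₁(V₁/V₂) = 0.283×7.31 = 2.069 MPa.
Adiabatic: P₂ = P₁(V₁/V₂)^γ = 0.283×7.31^(1.3) = 3.757 MPa.

adiabatic: 3.76 MPa; isothermal: 2.07 MPa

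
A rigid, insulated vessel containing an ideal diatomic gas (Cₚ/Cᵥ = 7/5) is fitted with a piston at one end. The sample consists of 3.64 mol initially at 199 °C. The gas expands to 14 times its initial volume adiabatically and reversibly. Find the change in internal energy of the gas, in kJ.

ΔU ≈ -23.3 kJ

Adiabatic: T₁V₁^(γ−1) = T₂V₂^(γ−1) ⇒ T₂ = T₁ (V₁/V₂)^(γ−1).
T₁ = 199 °C = 472.1 K.
T₂ = 472.1 × (1/14)^(2/5) = 164.3 K.
Q = 0, so ΔU = W_on_gas = nCᵥΔT with Cᵥ = R/(γ−1) = 20.79 J/(mol·K).
ΔU = 3.64 × 20.79 × (164.3 − 472.1) = -23290 J.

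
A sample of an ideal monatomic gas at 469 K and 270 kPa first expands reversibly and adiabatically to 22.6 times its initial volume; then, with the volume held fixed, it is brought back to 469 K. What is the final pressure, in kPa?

P₃ ≈ 11.9 kPa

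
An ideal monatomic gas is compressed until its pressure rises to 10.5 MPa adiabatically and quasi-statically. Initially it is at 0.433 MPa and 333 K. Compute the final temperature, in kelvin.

T₂ ≈ 1190 K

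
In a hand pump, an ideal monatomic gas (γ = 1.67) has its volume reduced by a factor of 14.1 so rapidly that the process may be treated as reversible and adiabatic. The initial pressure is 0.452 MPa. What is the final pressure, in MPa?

P₂ ≈ 37.5 MPa

Since PV^γ is constant along a reversible adiabat, P₂ = P₁ (V₁/V₂)^γ.
P₂ = 0.452 × 14.1^(1.67) = 37.53 MPa.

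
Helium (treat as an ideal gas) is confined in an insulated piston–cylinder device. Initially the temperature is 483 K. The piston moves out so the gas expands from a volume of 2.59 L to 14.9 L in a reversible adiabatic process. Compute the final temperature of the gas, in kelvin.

T₂ ≈ 150 K

For a reversible adiabat TV^(γ−1) is constant, so T₂ = T₁ (V₁/V₂)^(γ−1).
For a monatomic ideal gas γ = 5/3, so γ−1 = 2/3.
T₂ = 483 × (2.59/14.9)^(2/3) = 150.4 K.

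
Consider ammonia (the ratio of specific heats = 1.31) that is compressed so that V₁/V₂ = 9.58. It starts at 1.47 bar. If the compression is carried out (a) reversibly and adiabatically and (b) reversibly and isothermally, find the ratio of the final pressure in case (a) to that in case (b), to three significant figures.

Isothermal: P_b = P₁(V₁/V₂) = 1.47×9.58.
Adiabatic: P_a = P₁(V₁/V₂)^γ = 1.47×9.58^(1.31).
P_a/P_b = (V₁/V₂)^(γ−1) = 9.58^(0.31) = 2.015.

P_adiabatic / P_isothermal ≈ 2.01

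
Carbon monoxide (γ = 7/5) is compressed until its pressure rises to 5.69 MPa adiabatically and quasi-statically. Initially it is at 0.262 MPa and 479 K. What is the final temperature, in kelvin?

T₂ ≈ 1150 K

Adiabatic: T₂/T₁ = (P₂/P₁)^((γ−1)/γ).
T₂ = 479 × (5.69/0.262)^(2/7) = 1154 K.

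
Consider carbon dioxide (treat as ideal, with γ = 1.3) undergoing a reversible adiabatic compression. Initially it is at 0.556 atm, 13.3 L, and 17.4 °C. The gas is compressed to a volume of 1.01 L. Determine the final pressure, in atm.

P₂ ≈ 15.9 atm

Adiabatic: P₁V₁^γ = P₂V₂^γ ⇒ P₂ = P₁ (V₁/V₂)^γ.
P₂ = 0.556 × (13.3/1.01)^(1.3) = 15.87 atm.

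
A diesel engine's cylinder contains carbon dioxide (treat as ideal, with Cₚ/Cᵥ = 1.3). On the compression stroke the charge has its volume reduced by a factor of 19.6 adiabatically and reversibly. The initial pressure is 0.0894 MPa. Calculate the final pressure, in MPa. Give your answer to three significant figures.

P₂ ≈ 4.28 MPa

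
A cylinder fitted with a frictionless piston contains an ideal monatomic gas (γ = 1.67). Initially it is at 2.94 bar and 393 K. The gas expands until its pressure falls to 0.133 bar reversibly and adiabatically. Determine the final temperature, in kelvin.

T₂ ≈ 113 K

Along an adiabat T P^((1−γ)/γ) is constant, so T₂ = T₁ (P₂/P₁)^((γ−1)/γ).
T₂ = 393 × (0.133/2.94)^(0.401) = 113.5 K.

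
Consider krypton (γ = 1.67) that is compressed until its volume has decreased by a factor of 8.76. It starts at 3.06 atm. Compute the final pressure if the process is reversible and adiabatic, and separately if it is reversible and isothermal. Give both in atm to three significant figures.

Isothermal: P₂ = P₁(V₁/V₂) = 3.06×8.76 = 26.81 atm.
Adiabatic: P₂ = P₁(V₁/V₂)^γ = 3.06×8.76^(1.67) = 114.7 atm.

adiabatic: 115 atm; isothermal: 26.8 atm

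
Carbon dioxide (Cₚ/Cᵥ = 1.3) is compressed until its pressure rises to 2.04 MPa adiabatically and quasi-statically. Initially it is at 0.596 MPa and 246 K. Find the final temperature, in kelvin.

T₂ ≈ 327 K

Along an adiabat T P^((1−γ)/γ) is constant, so T₂ = T₁ (P₂/P₁)^((γ−1)/γ).
T₂ = 246 × (2.04/0.596)^(0.231) = 326.8 K.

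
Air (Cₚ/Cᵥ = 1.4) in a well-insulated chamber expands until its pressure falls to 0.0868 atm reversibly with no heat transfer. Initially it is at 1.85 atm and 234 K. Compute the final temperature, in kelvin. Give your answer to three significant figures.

T₂ ≈ 97.6 K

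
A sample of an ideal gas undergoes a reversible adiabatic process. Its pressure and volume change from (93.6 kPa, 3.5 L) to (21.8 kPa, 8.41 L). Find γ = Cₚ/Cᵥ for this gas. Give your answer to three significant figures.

PV^γ = const ⇒ γ = ln(P₂/P₁) / ln(V₁/V₂).
γ = ln(21.8/93.6) / ln(3.5/8.41) = 1.662.

γ ≈ 1.66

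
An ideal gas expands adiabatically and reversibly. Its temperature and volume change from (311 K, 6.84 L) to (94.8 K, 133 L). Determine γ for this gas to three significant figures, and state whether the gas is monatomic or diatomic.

γ ≈ 1.40; diatomic

TV^(γ−1) = const ⇒ γ − 1 = ln(T₂/T₁) / ln(V₁/V₂).
γ = 1 + ln(94.8/311) / ln(6.84/133) = 1.4.
γ ≈ 1.40 is close to 7/5, so the gas is diatomic.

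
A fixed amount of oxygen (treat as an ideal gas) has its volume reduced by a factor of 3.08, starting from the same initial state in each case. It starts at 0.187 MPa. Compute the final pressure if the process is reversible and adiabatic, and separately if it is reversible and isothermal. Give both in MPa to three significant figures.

adiabatic: 0.903 MPa; isothermal: 0.576 MPa

For a diatomic ideal gas γ = 7/5.
Isothermal: P₂ = P₁(V₁/V₂) = 0.187×3.08 = 0.576 MPa.
Adiabatic: P₂ = P₁(V₁/V₂)^γ = 0.187×3.08^(7/5) = 0.9033 MPa.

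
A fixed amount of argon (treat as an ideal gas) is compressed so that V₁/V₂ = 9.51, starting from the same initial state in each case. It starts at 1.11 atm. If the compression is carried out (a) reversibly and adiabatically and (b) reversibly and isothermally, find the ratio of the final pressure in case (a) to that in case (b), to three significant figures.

For a monatomic ideal gas γ = 5/3.
Isothermal: P_b = P₁(V₁/V₂) = 1.11×9.51.
Adiabatic: P_a = P₁(V₁/V₂)^γ = 1.11×9.51^(5/3).
P_a/P_b = (V₁/V₂)^(γ−1) = 9.51^(2/3) = 4.489.

P_adiabatic / P_isothermal ≈ 4.49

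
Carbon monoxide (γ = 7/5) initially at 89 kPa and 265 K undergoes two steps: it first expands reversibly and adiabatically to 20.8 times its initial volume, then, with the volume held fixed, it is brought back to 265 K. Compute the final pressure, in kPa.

P₃ ≈ 4.28 kPa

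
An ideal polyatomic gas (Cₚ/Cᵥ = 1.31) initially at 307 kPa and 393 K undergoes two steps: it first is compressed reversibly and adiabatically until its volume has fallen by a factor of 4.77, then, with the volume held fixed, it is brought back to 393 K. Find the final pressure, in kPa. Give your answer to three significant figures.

Adiabatic step (PV^γ = const): P₂ = 307×4.77^(1.31) = 2377 kPa; T₂ = 393×4.77^(0.31) = 637.9 K.
Isochoric: P₃ = P₂(T₃/T₂) = 2377 × (393/637.9) = 1464 kPa.

P₃ ≈ 1460 kPa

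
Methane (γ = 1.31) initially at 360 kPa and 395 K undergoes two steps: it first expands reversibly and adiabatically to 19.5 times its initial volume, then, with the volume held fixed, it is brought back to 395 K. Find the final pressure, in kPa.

P₃ ≈ 18.5 kPa

Adiabatic step (PV^γ = const): P₂ = 360×(1/19.5)^(1.31) = 7.351 kPa; T₂ = 395×(1/19.5)^(0.31) = 157.3 K.
Isochoric: P₃ = P₂(T₃/T₂) = 7.351 × (395/157.3) = 18.46 kPa.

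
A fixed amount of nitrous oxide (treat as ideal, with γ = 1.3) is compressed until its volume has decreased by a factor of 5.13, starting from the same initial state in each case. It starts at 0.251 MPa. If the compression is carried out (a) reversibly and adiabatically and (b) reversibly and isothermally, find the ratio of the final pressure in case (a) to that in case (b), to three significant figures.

P_adiabatic / P_isothermal ≈ 1.63

Isothermal: P_b = P₁(V₁/V₂) = 0.251×5.13.
Adiabatic: P_a = P₁(V₁/V₂)^γ = 0.251×5.13^(1.3).
P_a/P_b = (V₁/V₂)^(γ−1) = 5.13^(0.3) = 1.633.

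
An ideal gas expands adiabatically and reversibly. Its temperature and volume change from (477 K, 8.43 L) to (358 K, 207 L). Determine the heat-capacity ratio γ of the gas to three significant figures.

γ ≈ 1.09

TV^(γ−1) = const ⇒ γ − 1 = ln(T₂/T₁) / ln(V₁/V₂).
γ = 1 + ln(358/477) / ln(8.43/207) = 1.09.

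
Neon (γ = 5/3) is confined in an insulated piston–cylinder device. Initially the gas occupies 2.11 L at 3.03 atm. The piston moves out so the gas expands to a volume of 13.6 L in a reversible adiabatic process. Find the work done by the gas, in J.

P₂ = P₁(V₁/V₂)^γ = 3.03×(2.11/13.6)^(5/3) = 0.1357 atm.
For a reversible adiabat, W_by_gas = (P₁V₁ − P₂V₂)/(γ−1).
W_by = (307000×0.00211 − 13750×0.0136) / (2/3) = 691.1 J.

W ≈ 691 J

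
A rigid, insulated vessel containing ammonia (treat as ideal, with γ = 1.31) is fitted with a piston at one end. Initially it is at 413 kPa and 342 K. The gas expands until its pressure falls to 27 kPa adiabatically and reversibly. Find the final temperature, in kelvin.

T₂ ≈ 179 K

Adiabatic: T₂/T₁ = (P₂/P₁)^((γ−1)/γ).
T₂ = 342 × (27/413)^(0.237) = 179.4 K.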